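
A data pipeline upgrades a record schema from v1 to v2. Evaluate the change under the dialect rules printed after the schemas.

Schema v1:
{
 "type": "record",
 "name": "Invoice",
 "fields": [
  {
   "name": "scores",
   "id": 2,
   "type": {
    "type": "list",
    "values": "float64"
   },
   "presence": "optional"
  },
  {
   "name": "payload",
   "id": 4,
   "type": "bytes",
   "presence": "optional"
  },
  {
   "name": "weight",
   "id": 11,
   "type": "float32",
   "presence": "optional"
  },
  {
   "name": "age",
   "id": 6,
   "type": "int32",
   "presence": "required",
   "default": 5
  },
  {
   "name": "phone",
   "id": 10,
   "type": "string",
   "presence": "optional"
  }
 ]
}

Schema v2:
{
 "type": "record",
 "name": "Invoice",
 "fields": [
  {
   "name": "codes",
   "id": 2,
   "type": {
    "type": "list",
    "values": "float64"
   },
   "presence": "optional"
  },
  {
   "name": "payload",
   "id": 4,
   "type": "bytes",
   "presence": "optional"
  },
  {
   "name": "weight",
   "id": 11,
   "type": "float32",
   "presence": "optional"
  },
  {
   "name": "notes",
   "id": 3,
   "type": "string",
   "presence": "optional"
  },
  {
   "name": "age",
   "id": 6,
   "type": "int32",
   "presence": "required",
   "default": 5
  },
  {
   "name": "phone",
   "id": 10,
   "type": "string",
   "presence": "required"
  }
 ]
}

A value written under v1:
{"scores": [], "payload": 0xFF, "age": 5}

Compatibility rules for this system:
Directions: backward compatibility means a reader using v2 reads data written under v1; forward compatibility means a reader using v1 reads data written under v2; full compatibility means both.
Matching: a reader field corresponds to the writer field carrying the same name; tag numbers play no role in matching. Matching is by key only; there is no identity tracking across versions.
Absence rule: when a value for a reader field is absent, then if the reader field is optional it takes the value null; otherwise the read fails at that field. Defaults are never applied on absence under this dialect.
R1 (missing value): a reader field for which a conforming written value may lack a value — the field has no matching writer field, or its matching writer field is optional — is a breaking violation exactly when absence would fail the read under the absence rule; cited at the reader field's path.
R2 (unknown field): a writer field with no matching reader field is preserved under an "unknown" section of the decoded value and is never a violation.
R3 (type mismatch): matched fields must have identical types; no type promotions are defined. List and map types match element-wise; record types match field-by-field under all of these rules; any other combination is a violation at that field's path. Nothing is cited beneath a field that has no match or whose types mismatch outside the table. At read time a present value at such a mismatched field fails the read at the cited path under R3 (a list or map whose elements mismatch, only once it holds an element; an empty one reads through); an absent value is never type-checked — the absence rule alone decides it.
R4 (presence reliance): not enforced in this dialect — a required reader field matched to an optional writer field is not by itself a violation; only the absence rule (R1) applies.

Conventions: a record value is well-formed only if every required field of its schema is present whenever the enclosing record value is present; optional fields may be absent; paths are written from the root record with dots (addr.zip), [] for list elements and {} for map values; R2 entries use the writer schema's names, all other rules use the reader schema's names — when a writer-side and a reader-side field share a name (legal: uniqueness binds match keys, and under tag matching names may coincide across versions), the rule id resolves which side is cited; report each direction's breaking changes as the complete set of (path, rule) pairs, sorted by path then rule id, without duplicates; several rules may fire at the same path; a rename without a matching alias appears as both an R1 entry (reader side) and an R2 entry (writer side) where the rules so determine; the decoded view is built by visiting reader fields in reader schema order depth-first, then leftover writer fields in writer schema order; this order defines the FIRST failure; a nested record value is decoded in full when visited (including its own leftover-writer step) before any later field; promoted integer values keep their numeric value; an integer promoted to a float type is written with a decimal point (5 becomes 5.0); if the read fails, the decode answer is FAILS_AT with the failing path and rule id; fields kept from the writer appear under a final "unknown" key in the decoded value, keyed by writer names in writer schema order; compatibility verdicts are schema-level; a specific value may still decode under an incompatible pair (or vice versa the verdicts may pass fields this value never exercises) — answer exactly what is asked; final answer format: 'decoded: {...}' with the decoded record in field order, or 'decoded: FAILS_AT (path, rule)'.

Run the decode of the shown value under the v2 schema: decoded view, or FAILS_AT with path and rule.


decoded: FAILS_AT (phone, R1)

in Invoice below, arrows point writer -> reader
decoding the Invoice value with the v2 reader:
  codes := null (missing; optional => null)
  payload := 0xFF
  weight := null (missing; optional => null)
  notes := null (missing; optional => null)
  age := 5
  read fails at phone under R1 (no fill)
  => FAILS_AT (phone, R1)
remaining Invoice differences; none change what is asked:
  added field notes to record Invoice: optional string, tag 3 (in v2 it sits immediately before age) -> no rule fires on it and the decoded Invoice view is identical with or without it
  renamed field scores to codes in record Invoice -> no rule fires on it and the decoded Invoice view is identical with or without it


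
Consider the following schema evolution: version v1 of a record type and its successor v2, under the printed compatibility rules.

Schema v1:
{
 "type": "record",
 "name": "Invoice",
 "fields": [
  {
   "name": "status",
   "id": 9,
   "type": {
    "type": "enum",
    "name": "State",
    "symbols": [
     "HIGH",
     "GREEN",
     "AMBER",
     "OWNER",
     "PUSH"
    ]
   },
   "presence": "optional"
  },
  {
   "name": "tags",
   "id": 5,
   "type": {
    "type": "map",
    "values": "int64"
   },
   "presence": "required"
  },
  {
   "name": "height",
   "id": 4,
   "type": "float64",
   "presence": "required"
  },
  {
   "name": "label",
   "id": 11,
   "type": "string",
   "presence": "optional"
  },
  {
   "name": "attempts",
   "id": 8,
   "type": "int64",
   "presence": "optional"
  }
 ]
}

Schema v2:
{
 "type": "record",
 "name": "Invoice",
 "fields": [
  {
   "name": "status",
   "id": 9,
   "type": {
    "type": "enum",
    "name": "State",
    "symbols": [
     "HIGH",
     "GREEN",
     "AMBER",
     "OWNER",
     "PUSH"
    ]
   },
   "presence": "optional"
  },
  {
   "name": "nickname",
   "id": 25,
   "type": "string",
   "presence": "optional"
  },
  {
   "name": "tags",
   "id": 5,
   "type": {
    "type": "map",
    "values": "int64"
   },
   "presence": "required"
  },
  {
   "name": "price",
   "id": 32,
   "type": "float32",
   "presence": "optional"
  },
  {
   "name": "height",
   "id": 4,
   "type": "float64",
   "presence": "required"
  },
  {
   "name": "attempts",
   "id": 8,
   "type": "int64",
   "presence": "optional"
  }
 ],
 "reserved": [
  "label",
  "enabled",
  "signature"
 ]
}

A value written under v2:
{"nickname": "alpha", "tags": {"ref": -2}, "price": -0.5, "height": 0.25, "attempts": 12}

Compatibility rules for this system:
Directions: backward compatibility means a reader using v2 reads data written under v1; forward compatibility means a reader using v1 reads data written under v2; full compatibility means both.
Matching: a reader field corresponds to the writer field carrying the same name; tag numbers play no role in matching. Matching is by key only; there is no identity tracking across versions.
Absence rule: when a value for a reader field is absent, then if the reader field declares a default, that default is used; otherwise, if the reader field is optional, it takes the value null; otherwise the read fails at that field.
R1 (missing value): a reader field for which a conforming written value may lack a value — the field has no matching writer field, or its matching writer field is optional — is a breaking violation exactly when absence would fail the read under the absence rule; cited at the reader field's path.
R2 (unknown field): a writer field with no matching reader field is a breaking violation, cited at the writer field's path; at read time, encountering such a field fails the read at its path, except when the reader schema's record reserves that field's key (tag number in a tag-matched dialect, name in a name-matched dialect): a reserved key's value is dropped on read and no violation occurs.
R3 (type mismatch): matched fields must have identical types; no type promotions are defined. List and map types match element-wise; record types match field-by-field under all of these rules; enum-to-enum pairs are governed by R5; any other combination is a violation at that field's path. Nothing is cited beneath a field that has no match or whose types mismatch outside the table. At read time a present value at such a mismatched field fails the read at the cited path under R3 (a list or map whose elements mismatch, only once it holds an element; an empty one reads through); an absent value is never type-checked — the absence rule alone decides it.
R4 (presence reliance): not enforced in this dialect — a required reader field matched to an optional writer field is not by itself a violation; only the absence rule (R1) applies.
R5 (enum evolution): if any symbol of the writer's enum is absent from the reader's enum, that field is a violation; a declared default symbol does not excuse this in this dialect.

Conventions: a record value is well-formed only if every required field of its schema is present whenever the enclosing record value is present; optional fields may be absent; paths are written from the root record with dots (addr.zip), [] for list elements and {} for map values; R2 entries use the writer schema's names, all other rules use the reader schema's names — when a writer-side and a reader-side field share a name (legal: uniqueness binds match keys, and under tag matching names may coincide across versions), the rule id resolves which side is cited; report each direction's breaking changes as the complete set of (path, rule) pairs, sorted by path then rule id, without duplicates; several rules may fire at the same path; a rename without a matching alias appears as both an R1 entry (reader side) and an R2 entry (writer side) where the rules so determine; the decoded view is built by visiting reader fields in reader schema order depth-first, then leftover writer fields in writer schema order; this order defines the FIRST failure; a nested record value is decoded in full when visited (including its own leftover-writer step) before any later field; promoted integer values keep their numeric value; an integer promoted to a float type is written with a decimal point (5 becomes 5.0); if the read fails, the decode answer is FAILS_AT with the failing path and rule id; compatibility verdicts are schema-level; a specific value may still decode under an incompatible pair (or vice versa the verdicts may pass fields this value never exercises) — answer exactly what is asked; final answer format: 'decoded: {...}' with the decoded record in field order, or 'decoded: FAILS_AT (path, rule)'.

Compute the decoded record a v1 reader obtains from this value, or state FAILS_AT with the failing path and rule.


decoded: FAILS_AT (nickname, R2)

each type pair in Invoice: writer, then reader
decoding the Invoice value with the v1 reader:
  status := null (missing; optional => null)
  tags := {"ref": -2}
  height := 0.25
  label := null (missing; optional => null)
  attempts := 12
  read fails at nickname under R2 (unknown field)
  => FAILS_AT (nickname, R2)
checking off the Invoice differences that do not matter here:
  added field price to record Invoice: optional float32, tag 32 (in v2 it sits immediately before height) -> shifts the Invoice verdicts, not this decode
  removed field label from record Invoice (its key "label" joins the reserved list) -> no rule fires on it and the decoded Invoice view is identical with or without it


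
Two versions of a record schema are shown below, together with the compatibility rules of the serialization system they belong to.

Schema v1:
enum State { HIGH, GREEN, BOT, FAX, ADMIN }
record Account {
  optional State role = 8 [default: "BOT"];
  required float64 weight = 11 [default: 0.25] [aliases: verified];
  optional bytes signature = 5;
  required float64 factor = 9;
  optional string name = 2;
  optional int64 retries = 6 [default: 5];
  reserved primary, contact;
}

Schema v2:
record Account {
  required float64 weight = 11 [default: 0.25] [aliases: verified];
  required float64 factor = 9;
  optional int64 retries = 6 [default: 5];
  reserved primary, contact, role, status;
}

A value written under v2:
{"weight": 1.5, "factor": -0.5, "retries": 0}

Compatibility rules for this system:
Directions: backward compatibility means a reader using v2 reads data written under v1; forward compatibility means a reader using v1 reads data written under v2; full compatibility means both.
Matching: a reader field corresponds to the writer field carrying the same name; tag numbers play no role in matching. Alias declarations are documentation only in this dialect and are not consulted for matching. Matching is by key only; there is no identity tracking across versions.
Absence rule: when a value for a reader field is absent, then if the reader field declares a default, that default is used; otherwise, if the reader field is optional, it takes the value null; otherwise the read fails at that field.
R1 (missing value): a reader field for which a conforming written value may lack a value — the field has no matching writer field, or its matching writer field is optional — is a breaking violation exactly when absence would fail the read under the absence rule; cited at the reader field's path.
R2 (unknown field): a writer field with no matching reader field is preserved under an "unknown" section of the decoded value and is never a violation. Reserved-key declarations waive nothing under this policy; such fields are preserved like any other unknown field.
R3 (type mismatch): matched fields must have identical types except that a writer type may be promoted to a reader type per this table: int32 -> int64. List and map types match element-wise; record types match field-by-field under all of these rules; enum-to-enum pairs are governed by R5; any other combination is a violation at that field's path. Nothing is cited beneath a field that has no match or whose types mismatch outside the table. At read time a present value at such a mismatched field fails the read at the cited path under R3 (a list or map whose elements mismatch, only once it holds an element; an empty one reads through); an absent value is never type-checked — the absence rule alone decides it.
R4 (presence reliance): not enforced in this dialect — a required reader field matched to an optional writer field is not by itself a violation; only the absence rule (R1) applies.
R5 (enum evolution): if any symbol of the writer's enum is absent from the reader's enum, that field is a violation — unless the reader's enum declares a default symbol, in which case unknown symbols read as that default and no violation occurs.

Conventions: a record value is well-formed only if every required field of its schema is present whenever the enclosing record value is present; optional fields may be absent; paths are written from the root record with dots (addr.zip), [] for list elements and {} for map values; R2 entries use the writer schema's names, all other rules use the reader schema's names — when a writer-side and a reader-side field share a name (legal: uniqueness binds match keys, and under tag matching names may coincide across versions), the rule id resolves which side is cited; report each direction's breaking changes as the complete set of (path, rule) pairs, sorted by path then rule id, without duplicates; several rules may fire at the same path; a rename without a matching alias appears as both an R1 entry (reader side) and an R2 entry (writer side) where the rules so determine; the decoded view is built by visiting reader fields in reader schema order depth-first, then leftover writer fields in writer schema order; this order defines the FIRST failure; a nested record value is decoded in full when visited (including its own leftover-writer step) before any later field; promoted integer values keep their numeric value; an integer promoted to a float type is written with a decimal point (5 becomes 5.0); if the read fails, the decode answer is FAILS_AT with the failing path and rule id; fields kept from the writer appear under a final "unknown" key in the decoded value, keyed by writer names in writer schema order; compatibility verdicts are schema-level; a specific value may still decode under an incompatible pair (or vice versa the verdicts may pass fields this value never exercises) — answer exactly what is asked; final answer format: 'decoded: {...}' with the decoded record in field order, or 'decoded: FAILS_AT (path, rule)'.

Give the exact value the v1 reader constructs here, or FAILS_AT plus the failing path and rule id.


decoded: {"role": "BOT", "weight": 1.5, "signature": null, "factor": -0.5, "name": null, "retries": 0}

the writer's type comes first in each Account pair
decode walk for Account under reader schema v1:
  role := "BOT" (absent -> default)
  weight := 1.5
  signature := null (absent, optional -> null)
  factor := -0.5
  name := null (absent, optional -> null)
  retries := 0
  => decoded: {"role": "BOT", "weight": 1.5, "signature": null, "factor": -0.5, "name": null, "retries": 0}
the rest of the Account diff is inert for this question:
  removed field role from record Account (its key "role" joins the reserved list) -> no rule fires on it and the decoded Account view is identical with or without it
  removed field signature from record Account -> no rule fires on it and the decoded Account view is identical with or without it
  removed field name from record Account -> no rule fires on it and the decoded Account view is identical with or without it


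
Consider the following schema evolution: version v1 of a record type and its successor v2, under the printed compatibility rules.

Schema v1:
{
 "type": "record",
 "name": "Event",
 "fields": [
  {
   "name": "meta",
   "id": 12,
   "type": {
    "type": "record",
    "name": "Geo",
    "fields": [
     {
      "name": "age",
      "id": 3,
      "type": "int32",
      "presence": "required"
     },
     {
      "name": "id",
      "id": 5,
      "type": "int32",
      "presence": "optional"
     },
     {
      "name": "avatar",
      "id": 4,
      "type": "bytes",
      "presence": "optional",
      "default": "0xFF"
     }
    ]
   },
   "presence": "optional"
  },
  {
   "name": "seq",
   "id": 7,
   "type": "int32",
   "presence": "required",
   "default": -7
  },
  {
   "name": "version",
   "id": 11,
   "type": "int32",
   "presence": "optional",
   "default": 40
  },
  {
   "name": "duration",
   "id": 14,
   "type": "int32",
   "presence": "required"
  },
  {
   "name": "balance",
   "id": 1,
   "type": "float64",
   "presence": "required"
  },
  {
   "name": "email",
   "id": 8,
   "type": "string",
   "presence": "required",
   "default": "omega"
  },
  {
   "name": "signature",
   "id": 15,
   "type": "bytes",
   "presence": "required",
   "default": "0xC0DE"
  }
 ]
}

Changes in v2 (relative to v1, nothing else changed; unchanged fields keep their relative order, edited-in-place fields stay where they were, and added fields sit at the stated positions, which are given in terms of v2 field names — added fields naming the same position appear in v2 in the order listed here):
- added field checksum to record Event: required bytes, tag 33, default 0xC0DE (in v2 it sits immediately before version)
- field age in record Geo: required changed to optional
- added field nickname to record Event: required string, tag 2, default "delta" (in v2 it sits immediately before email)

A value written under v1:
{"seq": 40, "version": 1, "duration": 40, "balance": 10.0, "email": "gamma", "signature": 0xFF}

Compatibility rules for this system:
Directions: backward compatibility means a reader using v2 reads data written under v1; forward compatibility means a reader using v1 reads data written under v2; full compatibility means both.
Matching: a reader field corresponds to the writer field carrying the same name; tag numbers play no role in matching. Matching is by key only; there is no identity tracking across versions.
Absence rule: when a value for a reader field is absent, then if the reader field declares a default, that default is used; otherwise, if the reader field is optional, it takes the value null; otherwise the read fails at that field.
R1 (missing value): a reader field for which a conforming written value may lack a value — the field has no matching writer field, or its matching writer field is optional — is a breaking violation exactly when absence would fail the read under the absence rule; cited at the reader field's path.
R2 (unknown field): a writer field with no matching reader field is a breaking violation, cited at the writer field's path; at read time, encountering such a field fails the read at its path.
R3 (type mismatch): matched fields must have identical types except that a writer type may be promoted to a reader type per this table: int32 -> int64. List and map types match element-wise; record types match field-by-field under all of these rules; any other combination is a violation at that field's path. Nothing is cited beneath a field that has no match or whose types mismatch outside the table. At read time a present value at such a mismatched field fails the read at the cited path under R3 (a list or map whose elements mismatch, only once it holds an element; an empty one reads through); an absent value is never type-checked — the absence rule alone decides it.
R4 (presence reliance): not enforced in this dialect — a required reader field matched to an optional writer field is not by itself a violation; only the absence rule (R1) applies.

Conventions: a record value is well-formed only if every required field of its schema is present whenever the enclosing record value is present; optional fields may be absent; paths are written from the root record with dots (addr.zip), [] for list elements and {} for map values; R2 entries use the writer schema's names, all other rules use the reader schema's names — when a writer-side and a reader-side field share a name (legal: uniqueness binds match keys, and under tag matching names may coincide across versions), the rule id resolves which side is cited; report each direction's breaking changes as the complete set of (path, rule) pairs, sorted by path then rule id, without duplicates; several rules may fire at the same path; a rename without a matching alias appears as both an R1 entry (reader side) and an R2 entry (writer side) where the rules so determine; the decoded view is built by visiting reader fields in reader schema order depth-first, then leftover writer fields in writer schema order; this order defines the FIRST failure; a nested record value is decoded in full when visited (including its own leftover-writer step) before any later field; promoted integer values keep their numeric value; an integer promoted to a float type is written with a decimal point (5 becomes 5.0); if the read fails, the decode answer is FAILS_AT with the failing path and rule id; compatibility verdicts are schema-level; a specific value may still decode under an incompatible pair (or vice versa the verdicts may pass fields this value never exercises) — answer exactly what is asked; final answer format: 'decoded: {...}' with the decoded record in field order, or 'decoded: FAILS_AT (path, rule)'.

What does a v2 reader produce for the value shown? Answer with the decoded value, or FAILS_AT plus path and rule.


decoded: {"meta": null, "seq": 40, "checksum": 0xC0DE, "version": 1, "duration": 40, "balance": 10.0, "nickname": "delta", "email": "gamma", "signature": 0xFF}

each type pair in Event: writer, then reader
migrating the Event value to v2:
  meta := null (absent, optional -> null)
  seq := 40
  checksum := 0xC0DE (absent -> default)
  version := 1
  duration := 40
  balance := 10.0
  nickname := "delta" (absent -> default)
  email := "gamma"
  signature := 0xFF
  => decoded: {"meta": null, "seq": 40, "checksum": 0xC0DE, "version": 1, "duration": 40, "balance": 10.0, "nickname": "delta", "email": "gamma", "signature": 0xFF}
checking off the Event differences that do not matter here:
  field age in record Geo: required changed to optional -> affects the rule determinations only; this particular Event value decodes identically


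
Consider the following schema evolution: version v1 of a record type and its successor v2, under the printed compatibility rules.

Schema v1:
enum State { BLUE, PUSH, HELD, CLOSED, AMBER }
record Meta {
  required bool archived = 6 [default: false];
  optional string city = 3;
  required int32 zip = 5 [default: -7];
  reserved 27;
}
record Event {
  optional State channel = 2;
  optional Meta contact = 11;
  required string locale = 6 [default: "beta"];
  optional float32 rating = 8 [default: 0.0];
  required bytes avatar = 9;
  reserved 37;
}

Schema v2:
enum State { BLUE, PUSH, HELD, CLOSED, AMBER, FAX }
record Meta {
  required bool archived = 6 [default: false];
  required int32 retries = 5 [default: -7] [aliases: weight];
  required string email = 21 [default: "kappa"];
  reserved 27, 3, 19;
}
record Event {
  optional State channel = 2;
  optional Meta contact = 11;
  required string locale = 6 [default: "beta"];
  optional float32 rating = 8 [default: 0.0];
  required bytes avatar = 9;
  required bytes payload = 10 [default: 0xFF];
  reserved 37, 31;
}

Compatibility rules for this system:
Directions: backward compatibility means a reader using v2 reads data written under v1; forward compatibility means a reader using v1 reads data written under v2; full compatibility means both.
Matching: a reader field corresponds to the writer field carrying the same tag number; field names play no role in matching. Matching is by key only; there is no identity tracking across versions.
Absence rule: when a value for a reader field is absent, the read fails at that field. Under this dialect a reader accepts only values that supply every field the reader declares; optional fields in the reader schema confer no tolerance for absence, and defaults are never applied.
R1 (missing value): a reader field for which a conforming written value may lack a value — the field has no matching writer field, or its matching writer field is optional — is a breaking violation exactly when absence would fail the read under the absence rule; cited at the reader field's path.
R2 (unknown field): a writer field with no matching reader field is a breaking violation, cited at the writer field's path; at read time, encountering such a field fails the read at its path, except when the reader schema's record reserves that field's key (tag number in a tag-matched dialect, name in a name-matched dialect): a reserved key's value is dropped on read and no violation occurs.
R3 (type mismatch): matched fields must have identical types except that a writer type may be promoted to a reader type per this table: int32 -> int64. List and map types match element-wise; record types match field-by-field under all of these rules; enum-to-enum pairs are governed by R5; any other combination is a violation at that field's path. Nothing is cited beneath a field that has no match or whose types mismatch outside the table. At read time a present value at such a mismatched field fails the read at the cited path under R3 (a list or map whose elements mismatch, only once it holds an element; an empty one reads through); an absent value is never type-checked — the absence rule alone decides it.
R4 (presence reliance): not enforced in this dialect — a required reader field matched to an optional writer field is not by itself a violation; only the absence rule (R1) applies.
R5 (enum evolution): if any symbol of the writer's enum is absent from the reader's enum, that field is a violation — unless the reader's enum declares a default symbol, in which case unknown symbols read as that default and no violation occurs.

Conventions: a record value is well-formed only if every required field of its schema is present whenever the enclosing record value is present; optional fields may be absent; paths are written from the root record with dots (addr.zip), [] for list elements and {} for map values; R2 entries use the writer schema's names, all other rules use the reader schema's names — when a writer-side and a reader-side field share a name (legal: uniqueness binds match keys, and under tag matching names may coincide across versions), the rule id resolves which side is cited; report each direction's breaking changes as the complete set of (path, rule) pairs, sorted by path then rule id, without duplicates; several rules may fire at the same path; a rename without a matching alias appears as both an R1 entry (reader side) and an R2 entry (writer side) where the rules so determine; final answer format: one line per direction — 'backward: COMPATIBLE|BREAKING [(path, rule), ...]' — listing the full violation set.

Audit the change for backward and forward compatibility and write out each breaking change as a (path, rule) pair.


backward: BREAKING [(channel, R1), (contact, R1), (contact.email, R1), (payload, R1), (rating, R1)]; forward: BREAKING [(channel, R1), (channel, R5), (contact, R1), (contact.city, R1), (contact.email, R2), (payload, R2), (rating, R1)]

each type pair in Event: writer, then reader
backward analysis of Event with v2 as reader and v1 as writer:
  State -> State, writer optional: channel aligns to channel
  Meta -> Meta, writer optional: contact aligns to contact
  string -> string, writer required: locale aligns to locale
  float32 -> float32, writer optional: rating aligns to rating
  bytes -> bytes, writer required: avatar aligns to avatar
  payload: no writer match
  bool -> bool, writer required: contact.archived aligns to contact.archived
  int32 -> int32, writer required: contact.retries aligns to contact.zip
  contact.email: no writer match
  writer field contact.city has no reader counterpart
  breaking: (channel, R1)
  breaking: (contact, R1)
  breaking: (contact.email, R1)
  breaking: (payload, R1)
  breaking: (rating, R1)
  => backward verdict for Event: BREAKING, 5 violation(s)
forward analysis of Event with v1 as reader and v2 as writer:
  State -> State, writer optional: channel aligns to channel
  Meta -> Meta, writer optional: contact aligns to contact
  string -> string, writer required: locale aligns to locale
  float32 -> float32, writer optional: rating aligns to rating
  bytes -> bytes, writer required: avatar aligns to avatar
  writer field payload has no reader counterpart
  bool -> bool, writer required: contact.archived aligns to contact.archived
  contact.city: no writer match
  int32 -> int32, writer required: contact.zip aligns to contact.retries
  writer field contact.email has no reader counterpart
  breaking: (channel, R1)
  breaking: (channel, R5)
  breaking: (contact, R1)
  breaking: (contact.city, R1)
  breaking: (contact.email, R2)
  breaking: (payload, R2)
  breaking: (rating, R1)
  => forward verdict for Event: BREAKING, 7 violation(s)


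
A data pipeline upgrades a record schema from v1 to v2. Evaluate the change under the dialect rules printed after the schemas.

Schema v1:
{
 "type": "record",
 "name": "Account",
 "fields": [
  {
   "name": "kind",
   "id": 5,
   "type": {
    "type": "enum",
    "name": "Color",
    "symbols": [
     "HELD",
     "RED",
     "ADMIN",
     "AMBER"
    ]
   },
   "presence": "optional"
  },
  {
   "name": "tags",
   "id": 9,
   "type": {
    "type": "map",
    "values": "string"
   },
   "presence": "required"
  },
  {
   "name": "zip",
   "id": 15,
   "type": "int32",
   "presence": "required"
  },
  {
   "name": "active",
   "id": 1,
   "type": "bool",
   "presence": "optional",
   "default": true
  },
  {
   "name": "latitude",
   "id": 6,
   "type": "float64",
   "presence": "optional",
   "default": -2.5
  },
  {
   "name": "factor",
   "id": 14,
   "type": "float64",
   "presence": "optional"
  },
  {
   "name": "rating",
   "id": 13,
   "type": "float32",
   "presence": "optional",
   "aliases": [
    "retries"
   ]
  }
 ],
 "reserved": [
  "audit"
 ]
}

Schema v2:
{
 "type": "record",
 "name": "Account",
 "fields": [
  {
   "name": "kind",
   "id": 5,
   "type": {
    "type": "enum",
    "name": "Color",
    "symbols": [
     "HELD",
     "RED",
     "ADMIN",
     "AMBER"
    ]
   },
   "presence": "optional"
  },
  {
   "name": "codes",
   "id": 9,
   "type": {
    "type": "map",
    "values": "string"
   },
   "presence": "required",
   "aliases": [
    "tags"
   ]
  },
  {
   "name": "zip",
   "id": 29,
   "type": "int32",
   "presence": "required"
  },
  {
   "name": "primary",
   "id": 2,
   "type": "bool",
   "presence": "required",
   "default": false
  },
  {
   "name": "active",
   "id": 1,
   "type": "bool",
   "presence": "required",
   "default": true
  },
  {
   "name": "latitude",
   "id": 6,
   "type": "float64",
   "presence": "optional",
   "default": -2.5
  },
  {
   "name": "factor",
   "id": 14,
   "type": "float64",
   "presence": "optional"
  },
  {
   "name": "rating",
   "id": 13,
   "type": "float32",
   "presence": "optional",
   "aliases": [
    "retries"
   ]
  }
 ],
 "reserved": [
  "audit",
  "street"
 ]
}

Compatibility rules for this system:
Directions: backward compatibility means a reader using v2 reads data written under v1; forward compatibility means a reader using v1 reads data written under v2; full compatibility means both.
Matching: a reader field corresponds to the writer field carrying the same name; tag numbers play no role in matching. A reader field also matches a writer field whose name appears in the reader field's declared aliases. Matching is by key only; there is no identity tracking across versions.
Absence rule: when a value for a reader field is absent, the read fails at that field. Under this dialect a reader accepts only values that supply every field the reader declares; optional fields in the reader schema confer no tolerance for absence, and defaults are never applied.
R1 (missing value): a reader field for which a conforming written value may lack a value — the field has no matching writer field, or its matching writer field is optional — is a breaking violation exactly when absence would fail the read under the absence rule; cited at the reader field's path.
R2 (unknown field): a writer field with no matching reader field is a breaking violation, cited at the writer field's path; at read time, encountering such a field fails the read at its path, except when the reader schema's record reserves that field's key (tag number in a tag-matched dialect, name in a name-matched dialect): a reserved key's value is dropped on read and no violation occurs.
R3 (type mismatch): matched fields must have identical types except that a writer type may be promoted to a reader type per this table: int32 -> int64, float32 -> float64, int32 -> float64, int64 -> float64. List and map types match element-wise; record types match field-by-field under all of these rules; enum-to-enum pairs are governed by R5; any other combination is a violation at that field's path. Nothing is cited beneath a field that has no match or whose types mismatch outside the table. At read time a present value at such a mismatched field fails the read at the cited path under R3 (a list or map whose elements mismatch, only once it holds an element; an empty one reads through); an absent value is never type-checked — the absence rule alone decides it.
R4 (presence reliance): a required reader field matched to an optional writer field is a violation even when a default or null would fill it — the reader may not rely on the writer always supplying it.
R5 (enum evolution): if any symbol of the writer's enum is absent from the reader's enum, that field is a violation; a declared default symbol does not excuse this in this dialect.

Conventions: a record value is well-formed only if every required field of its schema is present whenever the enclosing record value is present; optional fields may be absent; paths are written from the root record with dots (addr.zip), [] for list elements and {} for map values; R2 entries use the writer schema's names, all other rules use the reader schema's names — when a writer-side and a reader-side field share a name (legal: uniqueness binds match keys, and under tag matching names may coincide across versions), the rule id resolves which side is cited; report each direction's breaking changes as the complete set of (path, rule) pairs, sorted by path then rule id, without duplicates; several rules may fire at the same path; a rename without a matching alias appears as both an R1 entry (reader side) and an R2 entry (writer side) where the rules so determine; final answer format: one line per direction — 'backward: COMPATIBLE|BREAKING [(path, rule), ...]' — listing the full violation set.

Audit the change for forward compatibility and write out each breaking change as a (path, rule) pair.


arrows below run writer -> reader for Account
forward analysis of Account with v1 as reader and v2 as writer:
  Color -> Color, writer optional: kind aligns to kind
  no writer field matches reader tags
  int32 -> int32, writer required: zip aligns to zip
  bool -> bool, writer required: active aligns to active
  float64 -> float64, writer optional: latitude aligns to latitude
  float64 -> float64, writer optional: factor aligns to factor
  float32 -> float32, writer optional: rating aligns to rating
  writer codes: unknown to reader
  writer primary: unknown to reader
  breaking: (codes, R2)
  breaking: (factor, R1)
  breaking: (kind, R1)
  breaking: (latitude, R1)
  breaking: (primary, R2)
  breaking: (rating, R1)
  breaking: (tags, R1)
  => 7 violation(s): forward is BREAKING for Account
the rest of the Account diff is inert for this question:
  field zip in record Account: tag 15 changed to 29 -> fires no rule on Account, leaving the asked answer as it is

forward: BREAKING [(codes, R2), (factor, R1), (kind, R1), (latitude, R1), (primary, R2), (rating, R1), (tags, R1)]


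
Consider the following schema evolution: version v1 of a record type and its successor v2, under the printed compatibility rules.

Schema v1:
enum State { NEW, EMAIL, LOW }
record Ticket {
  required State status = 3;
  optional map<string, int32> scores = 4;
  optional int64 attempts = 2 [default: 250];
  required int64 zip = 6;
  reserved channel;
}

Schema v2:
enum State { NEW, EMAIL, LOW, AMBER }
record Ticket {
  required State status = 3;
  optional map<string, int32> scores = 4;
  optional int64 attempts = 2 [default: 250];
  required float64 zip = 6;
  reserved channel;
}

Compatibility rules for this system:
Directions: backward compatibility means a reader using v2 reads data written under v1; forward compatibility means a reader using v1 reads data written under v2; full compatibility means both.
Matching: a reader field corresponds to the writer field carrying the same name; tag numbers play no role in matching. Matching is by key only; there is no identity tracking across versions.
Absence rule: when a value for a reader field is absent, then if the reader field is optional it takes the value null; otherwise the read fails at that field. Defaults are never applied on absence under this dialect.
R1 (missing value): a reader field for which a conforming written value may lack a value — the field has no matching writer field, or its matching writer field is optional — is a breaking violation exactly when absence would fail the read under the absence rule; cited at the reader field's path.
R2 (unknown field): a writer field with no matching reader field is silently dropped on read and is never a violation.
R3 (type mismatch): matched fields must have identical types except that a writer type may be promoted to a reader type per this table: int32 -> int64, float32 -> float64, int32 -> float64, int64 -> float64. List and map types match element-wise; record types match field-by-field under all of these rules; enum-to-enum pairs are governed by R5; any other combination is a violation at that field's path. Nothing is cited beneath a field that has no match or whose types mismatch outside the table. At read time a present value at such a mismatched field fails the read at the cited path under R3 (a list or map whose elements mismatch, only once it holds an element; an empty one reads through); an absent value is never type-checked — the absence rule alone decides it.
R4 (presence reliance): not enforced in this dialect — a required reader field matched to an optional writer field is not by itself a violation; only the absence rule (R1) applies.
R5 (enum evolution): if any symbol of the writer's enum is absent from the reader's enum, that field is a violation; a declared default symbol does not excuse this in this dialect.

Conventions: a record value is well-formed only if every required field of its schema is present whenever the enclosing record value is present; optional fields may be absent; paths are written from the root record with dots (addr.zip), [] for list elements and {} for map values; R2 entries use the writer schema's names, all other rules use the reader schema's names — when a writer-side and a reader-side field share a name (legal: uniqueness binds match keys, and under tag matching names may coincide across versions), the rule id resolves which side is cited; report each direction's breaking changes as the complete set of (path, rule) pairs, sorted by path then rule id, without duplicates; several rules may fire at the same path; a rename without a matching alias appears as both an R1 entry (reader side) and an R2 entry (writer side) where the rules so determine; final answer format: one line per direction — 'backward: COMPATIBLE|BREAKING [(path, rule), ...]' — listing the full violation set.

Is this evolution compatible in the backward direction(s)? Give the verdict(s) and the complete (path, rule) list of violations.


in Ticket below, arrows point writer -> reader
backward analysis of Ticket with v2 as reader and v1 as writer:
  State -> State, writer required: status aligns to status
  map<string, int32> -> map<string, int32>, writer optional: scores aligns to scores
  int64 -> int64, writer optional: attempts aligns to attempts
  int64 -> float64, writer required: zip aligns to zip
  => no violations; backward on Ticket: COMPATIBLE
the other Ticket changes do not affect what is asked:
  enum State (field status in record Ticket): symbol AMBER added -> fires only in the forward direction of Ticket, which is not asked here
  field zip in record Ticket: type int64 changed to float64 -> fires only in the forward direction of Ticket, which is not asked here

backward: COMPATIBLE []
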